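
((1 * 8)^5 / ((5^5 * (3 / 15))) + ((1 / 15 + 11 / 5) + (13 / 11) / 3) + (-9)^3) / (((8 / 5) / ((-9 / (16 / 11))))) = 20849109 / 8000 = 2606.14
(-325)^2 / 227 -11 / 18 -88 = 1539185 / 4086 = 376.70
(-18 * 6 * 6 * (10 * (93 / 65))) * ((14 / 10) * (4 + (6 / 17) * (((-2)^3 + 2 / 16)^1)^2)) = -742610673 / 2210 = -336022.93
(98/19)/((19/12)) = 1176/361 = 3.26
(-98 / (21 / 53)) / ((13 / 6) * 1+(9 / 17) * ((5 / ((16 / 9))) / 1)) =-201824 / 2983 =-67.66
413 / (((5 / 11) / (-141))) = -640563 / 5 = -128112.60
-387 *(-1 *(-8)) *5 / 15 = -1032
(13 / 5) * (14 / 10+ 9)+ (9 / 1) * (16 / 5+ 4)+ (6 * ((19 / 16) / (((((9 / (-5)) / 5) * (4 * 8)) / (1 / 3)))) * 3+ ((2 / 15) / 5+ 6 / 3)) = 358073 / 3840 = 93.25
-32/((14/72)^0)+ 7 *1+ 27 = 2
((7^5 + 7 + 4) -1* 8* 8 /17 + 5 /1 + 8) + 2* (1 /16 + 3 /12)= 2288589 /136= 16827.86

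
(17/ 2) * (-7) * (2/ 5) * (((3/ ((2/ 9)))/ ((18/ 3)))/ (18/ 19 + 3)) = -6783/ 500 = -13.57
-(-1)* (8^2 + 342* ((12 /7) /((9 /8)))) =585.14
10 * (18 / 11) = 180 / 11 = 16.36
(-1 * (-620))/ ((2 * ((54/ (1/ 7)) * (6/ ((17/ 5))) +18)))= 2635/ 5823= 0.45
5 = 5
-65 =-65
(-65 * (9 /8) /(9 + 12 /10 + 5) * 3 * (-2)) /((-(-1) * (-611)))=-675 /14288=-0.05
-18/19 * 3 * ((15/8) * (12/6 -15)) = 5265/76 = 69.28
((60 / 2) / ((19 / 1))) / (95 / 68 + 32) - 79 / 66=-1091377 / 949278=-1.15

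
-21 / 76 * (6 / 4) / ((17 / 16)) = -126 / 323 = -0.39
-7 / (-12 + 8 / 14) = 0.61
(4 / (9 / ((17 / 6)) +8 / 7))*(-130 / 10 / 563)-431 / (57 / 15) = -311867891 / 2749129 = -113.44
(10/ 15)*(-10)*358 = -7160/ 3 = -2386.67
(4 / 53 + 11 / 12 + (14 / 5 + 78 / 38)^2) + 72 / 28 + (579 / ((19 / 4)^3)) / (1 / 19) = 5213657917 / 40179300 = 129.76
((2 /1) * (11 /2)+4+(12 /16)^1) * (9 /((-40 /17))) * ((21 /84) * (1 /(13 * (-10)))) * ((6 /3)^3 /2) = 9639 /20800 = 0.46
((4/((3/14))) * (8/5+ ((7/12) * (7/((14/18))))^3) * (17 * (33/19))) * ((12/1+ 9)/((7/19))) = 183850359/40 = 4596258.98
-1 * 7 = -7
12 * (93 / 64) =279 / 16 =17.44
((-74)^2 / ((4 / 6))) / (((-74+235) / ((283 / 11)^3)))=186171846018 / 214291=868780.52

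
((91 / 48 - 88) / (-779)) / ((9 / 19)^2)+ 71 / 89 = 18306871 / 14187312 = 1.29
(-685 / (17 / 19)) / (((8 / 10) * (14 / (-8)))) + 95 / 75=548.12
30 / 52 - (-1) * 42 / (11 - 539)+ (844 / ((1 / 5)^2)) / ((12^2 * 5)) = 306851 / 10296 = 29.80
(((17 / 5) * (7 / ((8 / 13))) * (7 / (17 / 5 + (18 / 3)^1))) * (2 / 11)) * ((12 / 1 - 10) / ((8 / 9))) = 97461 / 8272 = 11.78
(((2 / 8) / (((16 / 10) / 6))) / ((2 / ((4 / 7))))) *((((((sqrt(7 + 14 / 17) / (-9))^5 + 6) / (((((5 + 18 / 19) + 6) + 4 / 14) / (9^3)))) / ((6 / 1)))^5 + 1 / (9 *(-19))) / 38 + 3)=125581970762642138290179644547801272291300011735 / 23705465999572217714019244995286432435968- 4395360099497139684370276085779209360356347875005 *sqrt(2261) / 16328782973485569566486987748392059946502747648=5284796.09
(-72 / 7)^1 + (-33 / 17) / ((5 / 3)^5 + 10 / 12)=-750726 / 71995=-10.43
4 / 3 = 1.33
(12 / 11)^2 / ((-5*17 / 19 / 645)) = -352944 / 2057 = -171.58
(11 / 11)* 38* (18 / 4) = 171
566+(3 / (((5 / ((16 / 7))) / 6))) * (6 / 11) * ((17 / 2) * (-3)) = 173846 / 385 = 451.55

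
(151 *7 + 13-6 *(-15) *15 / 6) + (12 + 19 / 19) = 1308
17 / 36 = 0.47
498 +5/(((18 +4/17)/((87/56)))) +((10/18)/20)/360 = 1401733567/2812320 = 498.43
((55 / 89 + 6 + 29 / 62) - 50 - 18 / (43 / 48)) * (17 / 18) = -254149915 / 4270932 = -59.51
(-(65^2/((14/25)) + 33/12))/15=-211327/420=-503.16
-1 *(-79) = 79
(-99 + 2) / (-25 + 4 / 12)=291 / 74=3.93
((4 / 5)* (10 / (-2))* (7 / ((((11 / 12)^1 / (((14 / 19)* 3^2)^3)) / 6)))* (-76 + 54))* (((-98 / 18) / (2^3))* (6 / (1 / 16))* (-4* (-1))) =-2107788189696 / 6859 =-307302549.89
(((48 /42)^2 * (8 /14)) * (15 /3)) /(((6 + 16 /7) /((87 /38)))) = 1.03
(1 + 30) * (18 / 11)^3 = 180792 / 1331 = 135.83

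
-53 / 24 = -2.21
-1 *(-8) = 8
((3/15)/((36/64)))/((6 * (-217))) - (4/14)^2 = -16796/205065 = -0.08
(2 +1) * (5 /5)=3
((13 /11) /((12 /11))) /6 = 13 /72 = 0.18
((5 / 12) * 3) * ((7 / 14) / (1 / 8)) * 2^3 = 40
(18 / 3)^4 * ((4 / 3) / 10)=864 / 5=172.80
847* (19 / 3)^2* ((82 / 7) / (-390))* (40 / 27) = -14327368 / 9477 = -1511.80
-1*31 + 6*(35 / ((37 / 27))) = 4523 / 37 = 122.24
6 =6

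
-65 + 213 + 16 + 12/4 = 167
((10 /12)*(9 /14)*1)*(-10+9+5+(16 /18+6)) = 35 /6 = 5.83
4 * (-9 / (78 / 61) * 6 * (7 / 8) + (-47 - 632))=-74459 / 26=-2863.81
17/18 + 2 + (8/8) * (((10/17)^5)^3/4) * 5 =2.94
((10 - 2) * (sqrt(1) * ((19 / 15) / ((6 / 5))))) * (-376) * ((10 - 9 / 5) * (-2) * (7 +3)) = 4686464 / 9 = 520718.22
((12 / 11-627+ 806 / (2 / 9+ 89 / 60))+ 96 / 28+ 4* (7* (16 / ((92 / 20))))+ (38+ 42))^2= 223293517974081 / 295606427809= 755.37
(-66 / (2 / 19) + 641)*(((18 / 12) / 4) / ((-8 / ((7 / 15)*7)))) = -343 / 160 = -2.14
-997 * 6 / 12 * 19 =-9471.50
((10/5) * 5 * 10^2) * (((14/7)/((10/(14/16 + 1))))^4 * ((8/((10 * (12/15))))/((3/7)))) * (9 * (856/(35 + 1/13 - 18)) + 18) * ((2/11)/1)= 18640125/4736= 3935.84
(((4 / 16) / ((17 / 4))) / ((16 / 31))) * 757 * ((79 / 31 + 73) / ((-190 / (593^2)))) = -311718201103 / 25840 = -12063397.88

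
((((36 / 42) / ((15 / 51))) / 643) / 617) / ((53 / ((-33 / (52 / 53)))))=-0.00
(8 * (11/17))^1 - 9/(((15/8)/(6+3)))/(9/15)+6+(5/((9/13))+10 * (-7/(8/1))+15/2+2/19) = -636587/11628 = -54.75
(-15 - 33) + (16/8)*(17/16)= -367/8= -45.88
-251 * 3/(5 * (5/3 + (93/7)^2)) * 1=-110691/130960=-0.85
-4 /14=-2 /7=-0.29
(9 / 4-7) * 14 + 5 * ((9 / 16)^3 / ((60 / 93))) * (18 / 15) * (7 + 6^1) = -1842479 / 40960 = -44.98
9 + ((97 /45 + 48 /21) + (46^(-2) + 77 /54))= 29729687 /1999620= 14.87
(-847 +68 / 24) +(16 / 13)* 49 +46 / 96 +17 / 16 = -81361 / 104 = -782.32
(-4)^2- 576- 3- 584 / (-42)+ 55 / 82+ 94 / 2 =-863453 / 1722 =-501.42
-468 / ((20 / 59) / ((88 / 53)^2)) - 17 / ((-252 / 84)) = -160131731 / 42135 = -3800.44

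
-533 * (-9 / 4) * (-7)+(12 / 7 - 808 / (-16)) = -233591 / 28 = -8342.54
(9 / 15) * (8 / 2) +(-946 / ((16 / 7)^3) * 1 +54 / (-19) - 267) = -67446241 / 194560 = -346.66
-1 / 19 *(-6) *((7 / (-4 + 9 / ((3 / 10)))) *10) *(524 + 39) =478.66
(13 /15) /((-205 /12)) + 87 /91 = 84443 /93275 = 0.91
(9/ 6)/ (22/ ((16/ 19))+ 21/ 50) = 0.06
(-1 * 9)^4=6561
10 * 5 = 50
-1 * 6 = -6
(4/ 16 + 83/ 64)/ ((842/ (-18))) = -891/ 26944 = -0.03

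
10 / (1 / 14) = 140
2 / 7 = 0.29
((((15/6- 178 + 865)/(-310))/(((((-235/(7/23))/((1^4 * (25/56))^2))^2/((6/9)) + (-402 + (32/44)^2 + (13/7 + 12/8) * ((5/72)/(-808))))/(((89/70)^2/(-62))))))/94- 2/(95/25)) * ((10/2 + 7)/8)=-0.79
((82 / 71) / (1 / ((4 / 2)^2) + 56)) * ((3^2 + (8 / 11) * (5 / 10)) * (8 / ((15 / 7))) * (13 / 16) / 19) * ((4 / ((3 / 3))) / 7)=878384 / 50081625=0.02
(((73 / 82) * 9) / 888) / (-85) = -219 / 2063120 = -0.00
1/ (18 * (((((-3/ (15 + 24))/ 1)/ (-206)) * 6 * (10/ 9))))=1339/ 60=22.32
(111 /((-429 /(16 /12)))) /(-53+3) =74 /10725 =0.01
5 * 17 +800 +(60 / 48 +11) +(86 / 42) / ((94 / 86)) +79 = 3861631 / 3948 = 978.12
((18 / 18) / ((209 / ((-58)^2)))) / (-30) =-1682 / 3135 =-0.54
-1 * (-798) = 798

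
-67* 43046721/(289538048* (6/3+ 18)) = -2884130307/5790760960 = -0.50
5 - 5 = 0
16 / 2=8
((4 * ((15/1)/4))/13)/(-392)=-15/5096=-0.00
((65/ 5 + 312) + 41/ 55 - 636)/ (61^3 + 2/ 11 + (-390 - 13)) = -2133/ 1557725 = -0.00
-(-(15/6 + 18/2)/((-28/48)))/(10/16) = -1104/35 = -31.54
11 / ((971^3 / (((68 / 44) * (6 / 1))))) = 102 / 915498611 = 0.00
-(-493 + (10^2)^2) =-9507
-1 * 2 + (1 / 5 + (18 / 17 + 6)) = 447 / 85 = 5.26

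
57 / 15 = 3.80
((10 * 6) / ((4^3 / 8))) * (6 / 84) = 15 / 28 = 0.54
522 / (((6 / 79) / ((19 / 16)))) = 130587 / 16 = 8161.69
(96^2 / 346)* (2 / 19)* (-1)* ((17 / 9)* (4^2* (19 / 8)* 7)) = -243712 / 173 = -1408.74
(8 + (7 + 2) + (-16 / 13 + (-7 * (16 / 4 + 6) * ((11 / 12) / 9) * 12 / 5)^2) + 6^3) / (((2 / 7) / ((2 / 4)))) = 3866527 / 4212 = 917.98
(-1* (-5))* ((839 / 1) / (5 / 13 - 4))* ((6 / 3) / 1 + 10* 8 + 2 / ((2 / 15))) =-5289895 / 47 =-112550.96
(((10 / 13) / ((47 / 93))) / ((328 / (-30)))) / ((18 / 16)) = -3100 / 25051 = -0.12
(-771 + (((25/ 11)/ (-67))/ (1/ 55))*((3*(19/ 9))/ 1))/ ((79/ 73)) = -11486258/ 15879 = -723.36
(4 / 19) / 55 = 4 / 1045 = 0.00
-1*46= -46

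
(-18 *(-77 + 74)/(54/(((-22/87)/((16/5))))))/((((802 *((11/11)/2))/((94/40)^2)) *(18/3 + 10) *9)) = -24299/3215185920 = -0.00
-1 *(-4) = 4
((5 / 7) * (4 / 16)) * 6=15 / 14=1.07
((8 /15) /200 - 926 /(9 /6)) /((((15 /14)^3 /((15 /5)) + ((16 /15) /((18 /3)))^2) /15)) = -20969.57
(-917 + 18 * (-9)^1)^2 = 1164241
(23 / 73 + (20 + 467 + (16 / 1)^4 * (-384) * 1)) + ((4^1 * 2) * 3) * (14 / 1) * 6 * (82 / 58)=-53268983874 / 2117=-25162486.48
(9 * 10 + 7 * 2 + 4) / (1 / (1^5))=108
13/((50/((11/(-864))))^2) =0.00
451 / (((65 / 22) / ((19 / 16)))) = 94259 / 520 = 181.27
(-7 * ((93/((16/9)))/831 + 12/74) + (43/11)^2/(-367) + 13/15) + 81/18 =409531059019/109230562320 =3.75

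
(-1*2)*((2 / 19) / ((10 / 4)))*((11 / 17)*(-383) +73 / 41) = 1371936 / 66215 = 20.72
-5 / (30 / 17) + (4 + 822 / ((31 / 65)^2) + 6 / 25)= 521145271 / 144150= 3615.30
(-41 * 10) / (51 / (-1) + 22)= 410 / 29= 14.14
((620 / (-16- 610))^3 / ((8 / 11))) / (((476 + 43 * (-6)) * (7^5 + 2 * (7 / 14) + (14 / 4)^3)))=-163850500 / 450580045539011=-0.00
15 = 15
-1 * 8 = -8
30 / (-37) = -0.81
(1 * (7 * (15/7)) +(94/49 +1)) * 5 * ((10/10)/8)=2195/196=11.20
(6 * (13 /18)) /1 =13 /3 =4.33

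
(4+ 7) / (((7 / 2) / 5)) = 15.71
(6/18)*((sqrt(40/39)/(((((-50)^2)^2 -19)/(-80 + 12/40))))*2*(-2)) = 3188*sqrt(390)/3656238885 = 0.00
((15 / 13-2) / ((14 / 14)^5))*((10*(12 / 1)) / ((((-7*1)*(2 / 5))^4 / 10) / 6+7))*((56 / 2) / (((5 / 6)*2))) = -2700000 / 12701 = -212.58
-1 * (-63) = 63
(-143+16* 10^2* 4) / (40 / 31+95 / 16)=3103472 / 3585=865.68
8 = 8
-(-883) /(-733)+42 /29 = 5179 /21257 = 0.24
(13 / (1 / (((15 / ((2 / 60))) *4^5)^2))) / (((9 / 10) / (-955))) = -2929065984000000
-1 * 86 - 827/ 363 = -32045/ 363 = -88.28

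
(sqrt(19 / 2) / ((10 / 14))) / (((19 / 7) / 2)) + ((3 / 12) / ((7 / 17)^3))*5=49*sqrt(38) / 95 + 24565 / 1372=21.08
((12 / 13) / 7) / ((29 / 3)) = 36 / 2639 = 0.01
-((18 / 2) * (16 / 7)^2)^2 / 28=-1327104 / 16807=-78.96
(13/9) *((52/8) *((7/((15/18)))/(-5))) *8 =-9464/75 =-126.19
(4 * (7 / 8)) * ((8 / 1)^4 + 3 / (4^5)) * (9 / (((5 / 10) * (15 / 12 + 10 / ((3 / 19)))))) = 792724023 / 198400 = 3995.58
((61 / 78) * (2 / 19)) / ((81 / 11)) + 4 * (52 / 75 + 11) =70201331 / 1500525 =46.78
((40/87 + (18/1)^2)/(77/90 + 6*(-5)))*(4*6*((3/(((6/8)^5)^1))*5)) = -11562188800/684603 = -16888.90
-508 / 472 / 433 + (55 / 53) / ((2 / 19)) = 13344942 / 1353991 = 9.86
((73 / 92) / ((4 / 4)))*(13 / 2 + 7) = 1971 / 184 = 10.71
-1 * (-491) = 491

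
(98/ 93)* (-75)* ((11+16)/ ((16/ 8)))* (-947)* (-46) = -1440813150/ 31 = -46477843.55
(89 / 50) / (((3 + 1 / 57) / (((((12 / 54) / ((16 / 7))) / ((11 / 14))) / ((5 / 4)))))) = 82859 / 1419000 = 0.06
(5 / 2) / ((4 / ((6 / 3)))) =5 / 4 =1.25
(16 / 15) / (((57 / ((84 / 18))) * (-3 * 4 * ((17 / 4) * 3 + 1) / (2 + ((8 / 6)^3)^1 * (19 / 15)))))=-453824 / 171406125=-0.00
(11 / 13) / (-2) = -11 / 26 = -0.42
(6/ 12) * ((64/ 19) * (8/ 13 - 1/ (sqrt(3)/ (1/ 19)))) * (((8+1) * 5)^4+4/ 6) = 3149280512/ 741 - 393660064 * sqrt(3)/ 3249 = 4040179.92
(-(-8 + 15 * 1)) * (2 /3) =-14 /3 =-4.67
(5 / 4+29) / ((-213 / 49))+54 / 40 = -11947 / 2130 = -5.61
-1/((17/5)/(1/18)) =-5/306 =-0.02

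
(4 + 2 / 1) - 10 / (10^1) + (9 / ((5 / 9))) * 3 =268 / 5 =53.60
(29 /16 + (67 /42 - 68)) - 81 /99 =-241757 /3696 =-65.41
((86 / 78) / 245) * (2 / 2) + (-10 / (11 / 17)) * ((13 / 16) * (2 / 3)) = -1172511 / 140140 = -8.37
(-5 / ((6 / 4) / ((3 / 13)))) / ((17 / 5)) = -50 / 221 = -0.23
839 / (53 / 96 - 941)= -80544 / 90283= -0.89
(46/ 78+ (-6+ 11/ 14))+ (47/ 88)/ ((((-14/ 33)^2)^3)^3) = 358938424628602239411906616027/ 133186202513718663708672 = 2695012.08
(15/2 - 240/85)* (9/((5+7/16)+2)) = 11448/2023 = 5.66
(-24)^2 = 576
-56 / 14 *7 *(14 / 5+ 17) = -2772 / 5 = -554.40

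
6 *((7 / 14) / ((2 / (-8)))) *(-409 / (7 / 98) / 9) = 22904 / 3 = 7634.67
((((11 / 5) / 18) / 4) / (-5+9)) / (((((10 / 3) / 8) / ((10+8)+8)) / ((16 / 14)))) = 0.54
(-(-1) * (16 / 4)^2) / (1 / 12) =192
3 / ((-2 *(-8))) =3 / 16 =0.19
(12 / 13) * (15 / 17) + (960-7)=210793 / 221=953.81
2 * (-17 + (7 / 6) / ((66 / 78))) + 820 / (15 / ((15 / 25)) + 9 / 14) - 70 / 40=-48085 / 47388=-1.01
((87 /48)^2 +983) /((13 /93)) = 23481477 /3328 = 7055.73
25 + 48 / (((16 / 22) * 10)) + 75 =533 / 5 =106.60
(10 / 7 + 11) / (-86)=-87 / 602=-0.14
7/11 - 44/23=-323/253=-1.28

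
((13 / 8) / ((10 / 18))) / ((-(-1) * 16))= 117 / 640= 0.18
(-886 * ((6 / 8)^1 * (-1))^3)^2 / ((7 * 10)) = 143065521 / 71680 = 1995.89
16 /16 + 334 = 335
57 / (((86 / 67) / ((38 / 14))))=72561 / 602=120.53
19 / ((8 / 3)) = 57 / 8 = 7.12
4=4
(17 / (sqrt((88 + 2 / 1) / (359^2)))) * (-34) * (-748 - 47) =5498803 * sqrt(10) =17388741.88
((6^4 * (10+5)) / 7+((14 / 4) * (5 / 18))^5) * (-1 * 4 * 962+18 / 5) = -322882949459549 / 30233088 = -10679787.31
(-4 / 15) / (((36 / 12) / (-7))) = 28 / 45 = 0.62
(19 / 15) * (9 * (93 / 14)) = 75.73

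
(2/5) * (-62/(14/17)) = -1054/35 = -30.11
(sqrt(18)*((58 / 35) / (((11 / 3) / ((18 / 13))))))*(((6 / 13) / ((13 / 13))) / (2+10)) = 4698*sqrt(2) / 65065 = 0.10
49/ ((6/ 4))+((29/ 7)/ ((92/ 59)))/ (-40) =2519347/ 77280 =32.60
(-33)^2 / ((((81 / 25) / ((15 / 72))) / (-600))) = -378125 / 9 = -42013.89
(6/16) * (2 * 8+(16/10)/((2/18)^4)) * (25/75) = 6571/5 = 1314.20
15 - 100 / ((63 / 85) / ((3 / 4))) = -1810 / 21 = -86.19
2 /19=0.11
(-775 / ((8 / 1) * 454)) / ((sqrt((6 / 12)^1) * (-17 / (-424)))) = -41075 * sqrt(2) / 7718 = -7.53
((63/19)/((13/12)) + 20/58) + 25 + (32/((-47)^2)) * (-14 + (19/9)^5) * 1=26918413777237/934336283283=28.81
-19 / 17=-1.12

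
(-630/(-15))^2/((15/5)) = 588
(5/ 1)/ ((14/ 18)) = 45/ 7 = 6.43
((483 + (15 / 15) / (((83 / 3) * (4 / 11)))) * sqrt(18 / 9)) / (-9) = -17821 * sqrt(2) / 332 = -75.91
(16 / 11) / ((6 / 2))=16 / 33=0.48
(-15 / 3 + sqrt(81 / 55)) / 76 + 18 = 9 * sqrt(55) / 4180 + 1363 / 76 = 17.95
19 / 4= 4.75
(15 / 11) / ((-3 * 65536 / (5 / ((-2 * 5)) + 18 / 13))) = -115 / 18743296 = -0.00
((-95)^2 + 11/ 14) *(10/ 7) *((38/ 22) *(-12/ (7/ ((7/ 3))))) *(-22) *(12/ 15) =76827488/ 49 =1567907.92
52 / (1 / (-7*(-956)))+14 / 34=5915735 / 17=347984.41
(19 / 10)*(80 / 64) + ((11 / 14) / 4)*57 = 95 / 7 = 13.57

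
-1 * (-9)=9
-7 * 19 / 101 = -133 / 101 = -1.32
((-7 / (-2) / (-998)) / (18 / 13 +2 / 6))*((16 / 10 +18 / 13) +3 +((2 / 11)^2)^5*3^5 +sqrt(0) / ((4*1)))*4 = -211883161221249 / 4335829583426165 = -0.05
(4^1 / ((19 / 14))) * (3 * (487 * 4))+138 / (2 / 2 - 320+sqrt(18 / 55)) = 1831597260978 / 106339903 - 414 * sqrt(110) / 5596837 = 17223.99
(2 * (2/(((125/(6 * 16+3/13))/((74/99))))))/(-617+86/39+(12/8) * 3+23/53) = -13083792/3466601875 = -0.00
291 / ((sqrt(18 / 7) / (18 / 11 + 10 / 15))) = 417.93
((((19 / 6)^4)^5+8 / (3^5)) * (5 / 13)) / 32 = 187949867288331627747035285 / 1520961911066198016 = 123573026.99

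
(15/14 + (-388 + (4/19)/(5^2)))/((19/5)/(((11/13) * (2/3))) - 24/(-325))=-122647239/2158723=-56.81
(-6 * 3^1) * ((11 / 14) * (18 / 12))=-297 / 14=-21.21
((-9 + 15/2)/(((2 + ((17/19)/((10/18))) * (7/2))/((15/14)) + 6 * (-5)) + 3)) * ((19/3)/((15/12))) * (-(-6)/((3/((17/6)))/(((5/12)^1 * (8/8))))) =153425/169908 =0.90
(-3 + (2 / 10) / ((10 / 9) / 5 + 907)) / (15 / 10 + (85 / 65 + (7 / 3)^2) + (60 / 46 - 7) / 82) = -0.37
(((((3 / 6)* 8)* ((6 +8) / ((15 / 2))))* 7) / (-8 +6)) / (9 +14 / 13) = -2.59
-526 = -526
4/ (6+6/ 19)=19/ 30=0.63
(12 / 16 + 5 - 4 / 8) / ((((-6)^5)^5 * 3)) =-7 / 113721152119718805504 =-0.00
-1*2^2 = -4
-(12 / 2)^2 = -36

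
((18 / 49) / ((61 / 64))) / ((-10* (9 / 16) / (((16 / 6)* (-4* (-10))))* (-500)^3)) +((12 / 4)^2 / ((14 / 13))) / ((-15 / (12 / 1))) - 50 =-992774998976 / 17513671875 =-56.69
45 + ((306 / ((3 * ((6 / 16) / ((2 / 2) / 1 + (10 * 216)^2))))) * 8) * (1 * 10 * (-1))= -101523477715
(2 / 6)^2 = 1 / 9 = 0.11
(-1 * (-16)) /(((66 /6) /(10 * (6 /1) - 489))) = -624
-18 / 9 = -2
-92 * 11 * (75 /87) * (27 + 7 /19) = -13156000 /551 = -23876.59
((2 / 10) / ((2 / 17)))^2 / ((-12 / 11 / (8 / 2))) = -3179 / 300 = -10.60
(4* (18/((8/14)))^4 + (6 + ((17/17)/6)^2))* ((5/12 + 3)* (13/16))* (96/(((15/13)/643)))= 315832567301251/540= 584875124631.95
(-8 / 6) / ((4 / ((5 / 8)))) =-5 / 24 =-0.21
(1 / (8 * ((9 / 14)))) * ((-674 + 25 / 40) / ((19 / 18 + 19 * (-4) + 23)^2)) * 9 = -3054429 / 6993800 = -0.44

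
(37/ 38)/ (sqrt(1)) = 37/ 38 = 0.97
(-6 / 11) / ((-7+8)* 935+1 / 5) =-15 / 25718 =-0.00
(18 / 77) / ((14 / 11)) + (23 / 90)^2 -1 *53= -20936879 / 396900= -52.75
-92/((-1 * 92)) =1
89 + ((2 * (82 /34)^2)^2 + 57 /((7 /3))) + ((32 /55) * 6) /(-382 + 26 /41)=10422357786598 /41898727255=248.75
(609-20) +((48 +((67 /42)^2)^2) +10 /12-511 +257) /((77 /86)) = 3997906529 /10890936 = 367.09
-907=-907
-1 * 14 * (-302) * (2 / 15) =8456 / 15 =563.73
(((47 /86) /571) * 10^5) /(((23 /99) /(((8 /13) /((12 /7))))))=1085700000 /7341347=147.89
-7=-7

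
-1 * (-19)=19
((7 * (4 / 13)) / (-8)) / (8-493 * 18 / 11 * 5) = 11 / 164476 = 0.00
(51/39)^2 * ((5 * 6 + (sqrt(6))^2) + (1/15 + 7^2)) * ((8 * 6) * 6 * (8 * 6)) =2010963.92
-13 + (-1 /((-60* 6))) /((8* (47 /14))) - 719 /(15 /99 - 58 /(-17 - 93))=-507984881 /473760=-1072.24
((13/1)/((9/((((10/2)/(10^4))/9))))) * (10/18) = 0.00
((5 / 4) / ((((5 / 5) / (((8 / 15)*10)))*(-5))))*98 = -392 / 3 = -130.67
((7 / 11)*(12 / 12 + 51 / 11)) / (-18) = -217 / 1089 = -0.20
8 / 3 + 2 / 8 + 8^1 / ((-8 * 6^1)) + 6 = 35 / 4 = 8.75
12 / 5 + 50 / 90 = 133 / 45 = 2.96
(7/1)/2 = 7/2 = 3.50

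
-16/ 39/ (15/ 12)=-64/ 195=-0.33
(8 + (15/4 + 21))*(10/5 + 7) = 1179/4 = 294.75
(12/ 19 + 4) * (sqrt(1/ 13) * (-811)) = -71368 * sqrt(13)/ 247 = -1041.79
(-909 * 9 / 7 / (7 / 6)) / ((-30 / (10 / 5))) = 16362 / 245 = 66.78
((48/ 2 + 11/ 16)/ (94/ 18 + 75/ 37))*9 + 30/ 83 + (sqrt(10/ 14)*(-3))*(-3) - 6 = 9*sqrt(35)/ 7 + 80180613/ 3205792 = 32.62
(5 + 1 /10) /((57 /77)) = 1309 /190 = 6.89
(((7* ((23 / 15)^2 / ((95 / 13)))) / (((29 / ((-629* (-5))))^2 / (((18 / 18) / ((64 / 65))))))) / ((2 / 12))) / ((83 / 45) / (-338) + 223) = 627653089972545 / 867147605008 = 723.81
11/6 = 1.83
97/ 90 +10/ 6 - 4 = -113/ 90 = -1.26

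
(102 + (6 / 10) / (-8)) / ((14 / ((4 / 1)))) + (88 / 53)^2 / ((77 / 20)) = 11733893 / 393260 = 29.84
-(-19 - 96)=115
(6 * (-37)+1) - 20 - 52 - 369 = -662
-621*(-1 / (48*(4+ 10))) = 207 / 224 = 0.92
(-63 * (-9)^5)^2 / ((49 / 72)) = 20334926626632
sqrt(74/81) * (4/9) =4 * sqrt(74)/81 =0.42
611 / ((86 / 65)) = 39715 / 86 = 461.80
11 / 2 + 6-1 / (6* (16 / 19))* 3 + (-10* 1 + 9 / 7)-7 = -1077 / 224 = -4.81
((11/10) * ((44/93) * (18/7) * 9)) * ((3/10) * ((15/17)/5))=58806/92225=0.64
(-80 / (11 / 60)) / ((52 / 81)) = -679.72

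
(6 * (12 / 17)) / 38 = 36 / 323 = 0.11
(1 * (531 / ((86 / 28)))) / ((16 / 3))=11151 / 344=32.42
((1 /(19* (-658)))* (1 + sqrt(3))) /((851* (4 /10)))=-5* sqrt(3) /21278404 - 5 /21278404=-0.00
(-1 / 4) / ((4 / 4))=-1 / 4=-0.25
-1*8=-8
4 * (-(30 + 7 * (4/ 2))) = -176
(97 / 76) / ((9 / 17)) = 1649 / 684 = 2.41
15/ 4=3.75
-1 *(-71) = 71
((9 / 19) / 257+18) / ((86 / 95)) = 439515 / 22102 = 19.89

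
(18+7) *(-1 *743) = -18575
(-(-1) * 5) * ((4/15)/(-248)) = -1/186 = -0.01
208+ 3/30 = 2081/10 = 208.10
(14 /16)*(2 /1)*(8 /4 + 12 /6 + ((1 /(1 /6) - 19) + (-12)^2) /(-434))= 1605 /248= 6.47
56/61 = 0.92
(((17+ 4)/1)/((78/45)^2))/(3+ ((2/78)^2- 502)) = -42525/3035912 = -0.01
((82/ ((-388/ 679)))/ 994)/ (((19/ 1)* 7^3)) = -41/ 1850828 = -0.00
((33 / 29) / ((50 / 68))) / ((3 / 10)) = 748 / 145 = 5.16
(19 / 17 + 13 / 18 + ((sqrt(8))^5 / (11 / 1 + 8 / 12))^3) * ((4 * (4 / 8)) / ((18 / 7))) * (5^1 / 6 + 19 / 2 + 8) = 216755 / 8262 + 46137344 * sqrt(2) / 1225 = 53289.96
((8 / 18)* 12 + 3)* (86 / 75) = 86 / 9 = 9.56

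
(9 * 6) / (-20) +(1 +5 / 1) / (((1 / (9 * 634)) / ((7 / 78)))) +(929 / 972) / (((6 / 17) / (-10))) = 576709877 / 189540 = 3042.68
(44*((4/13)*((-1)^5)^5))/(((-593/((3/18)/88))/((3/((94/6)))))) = 3/362323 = 0.00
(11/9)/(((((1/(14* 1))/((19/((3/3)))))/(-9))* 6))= -1463/3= -487.67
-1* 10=-10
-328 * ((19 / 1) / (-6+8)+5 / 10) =-3280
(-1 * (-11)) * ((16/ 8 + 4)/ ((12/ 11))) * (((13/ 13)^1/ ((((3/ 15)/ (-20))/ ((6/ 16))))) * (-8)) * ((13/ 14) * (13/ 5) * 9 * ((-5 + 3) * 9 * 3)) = -149073210/ 7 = -21296172.86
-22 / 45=-0.49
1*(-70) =-70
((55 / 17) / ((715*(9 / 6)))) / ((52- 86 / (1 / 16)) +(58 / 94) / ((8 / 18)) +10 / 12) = -376 / 164751743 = -0.00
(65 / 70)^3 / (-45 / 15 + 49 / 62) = -0.36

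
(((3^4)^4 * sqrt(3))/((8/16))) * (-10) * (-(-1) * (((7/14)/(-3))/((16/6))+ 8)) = -27334667835 * sqrt(3)/4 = -11836258374.56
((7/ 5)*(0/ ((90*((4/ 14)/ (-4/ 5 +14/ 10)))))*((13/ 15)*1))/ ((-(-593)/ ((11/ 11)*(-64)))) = 0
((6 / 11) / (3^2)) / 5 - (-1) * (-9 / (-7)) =1499 / 1155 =1.30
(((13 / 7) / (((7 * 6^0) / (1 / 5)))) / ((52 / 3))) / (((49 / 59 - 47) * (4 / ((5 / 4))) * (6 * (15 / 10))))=-59 / 25627392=-0.00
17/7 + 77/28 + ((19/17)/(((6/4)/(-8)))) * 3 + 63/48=-21689/1904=-11.39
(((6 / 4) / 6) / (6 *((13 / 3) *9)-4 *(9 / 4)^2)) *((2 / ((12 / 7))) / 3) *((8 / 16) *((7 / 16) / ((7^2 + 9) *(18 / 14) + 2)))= 343 / 263969280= 0.00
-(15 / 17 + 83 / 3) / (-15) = 1456 / 765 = 1.90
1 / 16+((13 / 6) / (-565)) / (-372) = 157661 / 2522160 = 0.06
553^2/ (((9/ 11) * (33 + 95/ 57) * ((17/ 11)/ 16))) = 74005778/ 663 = 111622.59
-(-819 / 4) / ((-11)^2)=819 / 484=1.69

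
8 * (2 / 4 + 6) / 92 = 0.57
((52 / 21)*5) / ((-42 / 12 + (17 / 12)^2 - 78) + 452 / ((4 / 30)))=12480 / 3336991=0.00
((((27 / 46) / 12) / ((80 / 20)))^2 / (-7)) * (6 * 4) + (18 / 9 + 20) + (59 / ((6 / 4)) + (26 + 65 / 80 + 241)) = 468028847 / 1421952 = 329.15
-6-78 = -84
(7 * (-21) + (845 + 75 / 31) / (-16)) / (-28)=49591 / 6944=7.14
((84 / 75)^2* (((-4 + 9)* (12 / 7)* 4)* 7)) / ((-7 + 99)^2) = 0.04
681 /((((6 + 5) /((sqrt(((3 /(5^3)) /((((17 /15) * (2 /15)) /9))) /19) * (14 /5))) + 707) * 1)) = 11465655138 /11898518711 - 2359665 * sqrt(9690) /11898518711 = 0.94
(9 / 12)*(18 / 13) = 27 / 26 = 1.04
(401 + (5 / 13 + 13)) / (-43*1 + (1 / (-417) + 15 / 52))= -8985516 / 926209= -9.70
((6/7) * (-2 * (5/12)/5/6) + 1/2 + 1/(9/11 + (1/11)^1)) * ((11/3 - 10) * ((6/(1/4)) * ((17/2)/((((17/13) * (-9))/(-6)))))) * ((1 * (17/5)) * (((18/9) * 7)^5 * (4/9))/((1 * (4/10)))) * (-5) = 854291320064/81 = 10546806420.54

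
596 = 596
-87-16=-103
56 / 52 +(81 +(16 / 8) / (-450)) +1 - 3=234212 / 2925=80.07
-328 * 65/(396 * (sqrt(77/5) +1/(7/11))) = 93275/14256 - 130585 * sqrt(385)/156816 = -9.80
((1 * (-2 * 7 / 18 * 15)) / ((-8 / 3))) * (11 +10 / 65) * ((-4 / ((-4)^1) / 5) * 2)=19.52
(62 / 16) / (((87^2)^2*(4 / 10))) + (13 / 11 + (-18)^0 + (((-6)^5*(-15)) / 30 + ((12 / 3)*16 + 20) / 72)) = 39236458742689 / 10082997936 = 3891.35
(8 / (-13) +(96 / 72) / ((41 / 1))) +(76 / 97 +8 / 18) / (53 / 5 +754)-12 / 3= -8149491824 / 1778876307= -4.58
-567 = -567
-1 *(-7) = 7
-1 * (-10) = 10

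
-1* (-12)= 12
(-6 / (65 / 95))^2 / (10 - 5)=12996 / 845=15.38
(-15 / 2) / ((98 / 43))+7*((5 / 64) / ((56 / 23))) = -76925 / 25088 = -3.07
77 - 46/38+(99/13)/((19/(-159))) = 2979/247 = 12.06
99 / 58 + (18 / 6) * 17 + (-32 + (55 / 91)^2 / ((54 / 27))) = 5016603 / 240149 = 20.89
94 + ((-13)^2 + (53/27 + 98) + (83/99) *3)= 108547/297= 365.48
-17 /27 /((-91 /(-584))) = -9928 /2457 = -4.04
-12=-12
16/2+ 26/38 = 8.68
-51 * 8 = -408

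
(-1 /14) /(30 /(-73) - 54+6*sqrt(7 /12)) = 5329*sqrt(21) /219308250+48326 /36551375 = 0.00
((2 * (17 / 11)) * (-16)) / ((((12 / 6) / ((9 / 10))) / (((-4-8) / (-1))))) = -14688 / 55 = -267.05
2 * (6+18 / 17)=240 / 17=14.12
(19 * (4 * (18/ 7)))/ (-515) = -0.38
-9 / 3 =-3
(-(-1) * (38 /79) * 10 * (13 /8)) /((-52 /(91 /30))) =-1729 /3792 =-0.46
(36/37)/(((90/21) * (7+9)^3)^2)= 49/15518924800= 0.00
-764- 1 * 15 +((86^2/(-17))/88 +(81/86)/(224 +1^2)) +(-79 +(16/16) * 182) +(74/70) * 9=-944813007/1407175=-671.43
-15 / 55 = -3 / 11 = -0.27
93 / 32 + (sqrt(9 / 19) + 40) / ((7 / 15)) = 45 * sqrt(19) / 133 + 19851 / 224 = 90.10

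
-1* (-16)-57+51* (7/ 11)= -94/ 11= -8.55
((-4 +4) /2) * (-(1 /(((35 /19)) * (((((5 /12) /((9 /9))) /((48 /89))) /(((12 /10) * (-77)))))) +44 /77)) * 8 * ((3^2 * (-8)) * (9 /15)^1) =0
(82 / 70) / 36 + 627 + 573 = 1512041 / 1260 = 1200.03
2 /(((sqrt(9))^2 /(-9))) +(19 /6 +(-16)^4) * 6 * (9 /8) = 3539099 /8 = 442387.38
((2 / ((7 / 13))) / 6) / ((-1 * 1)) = -0.62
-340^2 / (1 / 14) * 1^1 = -1618400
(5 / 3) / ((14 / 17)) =85 / 42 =2.02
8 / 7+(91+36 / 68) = 11028 / 119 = 92.67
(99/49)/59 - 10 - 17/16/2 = -971099/92512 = -10.50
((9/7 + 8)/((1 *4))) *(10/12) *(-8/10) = -65/42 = -1.55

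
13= 13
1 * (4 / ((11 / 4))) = 16 / 11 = 1.45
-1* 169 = -169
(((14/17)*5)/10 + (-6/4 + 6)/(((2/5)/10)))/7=3839/238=16.13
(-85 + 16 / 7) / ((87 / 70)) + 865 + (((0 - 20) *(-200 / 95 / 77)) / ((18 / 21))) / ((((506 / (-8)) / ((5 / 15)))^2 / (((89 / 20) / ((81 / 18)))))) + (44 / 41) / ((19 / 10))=3088370300084225 / 3865231023687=799.01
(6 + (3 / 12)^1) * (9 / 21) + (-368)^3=-1395408821 / 28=-49836029.32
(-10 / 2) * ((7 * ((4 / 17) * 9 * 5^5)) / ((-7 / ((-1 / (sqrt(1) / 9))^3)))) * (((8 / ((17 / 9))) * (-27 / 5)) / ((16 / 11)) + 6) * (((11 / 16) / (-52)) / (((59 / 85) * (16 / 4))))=-1864041609375 / 1668992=-1116866.71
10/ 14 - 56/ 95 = 83/ 665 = 0.12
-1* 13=-13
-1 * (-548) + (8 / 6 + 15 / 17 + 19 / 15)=46876 / 85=551.48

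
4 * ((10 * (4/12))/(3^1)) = 40/9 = 4.44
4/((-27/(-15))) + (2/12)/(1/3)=49/18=2.72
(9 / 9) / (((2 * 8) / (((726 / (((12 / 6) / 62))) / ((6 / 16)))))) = 3751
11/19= 0.58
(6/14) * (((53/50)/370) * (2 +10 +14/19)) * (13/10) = 250107/12302500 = 0.02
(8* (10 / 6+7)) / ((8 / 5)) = 43.33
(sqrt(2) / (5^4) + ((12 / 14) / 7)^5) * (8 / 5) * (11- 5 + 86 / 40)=2534976 / 7061881225 + 326 * sqrt(2) / 15625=0.03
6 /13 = 0.46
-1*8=-8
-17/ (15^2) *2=-34/ 225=-0.15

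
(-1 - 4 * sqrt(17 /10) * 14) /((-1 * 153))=1 /153+ 28 * sqrt(170) /765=0.48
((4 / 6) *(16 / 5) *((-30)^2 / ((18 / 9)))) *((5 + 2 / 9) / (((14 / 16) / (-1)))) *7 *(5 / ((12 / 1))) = -150400 / 9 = -16711.11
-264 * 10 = -2640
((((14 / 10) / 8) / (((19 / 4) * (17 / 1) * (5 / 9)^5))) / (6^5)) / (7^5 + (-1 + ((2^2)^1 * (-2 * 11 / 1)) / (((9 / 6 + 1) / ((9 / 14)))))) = 3969 / 12649067600000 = 0.00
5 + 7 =12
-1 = -1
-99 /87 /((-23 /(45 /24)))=495 /5336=0.09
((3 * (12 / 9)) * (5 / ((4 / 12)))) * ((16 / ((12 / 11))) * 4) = 3520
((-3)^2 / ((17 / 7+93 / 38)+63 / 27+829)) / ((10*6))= 1197 / 6672950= 0.00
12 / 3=4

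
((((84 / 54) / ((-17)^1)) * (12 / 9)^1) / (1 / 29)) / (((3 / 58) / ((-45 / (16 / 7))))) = 206045 / 153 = 1346.70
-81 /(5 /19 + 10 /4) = -1026 /35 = -29.31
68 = 68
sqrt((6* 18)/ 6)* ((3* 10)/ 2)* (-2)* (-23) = 2070* sqrt(2) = 2927.42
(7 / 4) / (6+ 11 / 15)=105 / 404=0.26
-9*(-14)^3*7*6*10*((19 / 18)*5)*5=273714000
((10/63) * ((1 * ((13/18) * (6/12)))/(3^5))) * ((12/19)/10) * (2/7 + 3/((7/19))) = 767/6108291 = 0.00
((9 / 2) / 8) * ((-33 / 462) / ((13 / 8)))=-9 / 364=-0.02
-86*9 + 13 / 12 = -9275 / 12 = -772.92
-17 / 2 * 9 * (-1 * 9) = 688.50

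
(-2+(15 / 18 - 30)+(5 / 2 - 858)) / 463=-1.92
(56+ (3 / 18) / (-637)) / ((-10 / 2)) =-214031 / 19110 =-11.20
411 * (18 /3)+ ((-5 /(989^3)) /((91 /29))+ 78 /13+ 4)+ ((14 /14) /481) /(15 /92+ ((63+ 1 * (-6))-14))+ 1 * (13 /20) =640658391198628254409 /258679417252916660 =2476.65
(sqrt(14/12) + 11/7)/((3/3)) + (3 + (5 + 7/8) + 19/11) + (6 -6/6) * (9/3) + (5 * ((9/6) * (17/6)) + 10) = sqrt(42)/6 + 35989/616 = 59.50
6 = 6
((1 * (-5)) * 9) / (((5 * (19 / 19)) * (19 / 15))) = -135 / 19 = -7.11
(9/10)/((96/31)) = 93/320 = 0.29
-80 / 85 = -16 / 17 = -0.94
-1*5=-5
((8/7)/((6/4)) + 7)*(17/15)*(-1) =-2771/315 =-8.80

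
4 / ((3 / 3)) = 4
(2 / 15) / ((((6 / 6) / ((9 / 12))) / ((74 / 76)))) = 37 / 380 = 0.10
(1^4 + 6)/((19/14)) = 98/19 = 5.16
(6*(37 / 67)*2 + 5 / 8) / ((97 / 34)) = 66079 / 25996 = 2.54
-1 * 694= -694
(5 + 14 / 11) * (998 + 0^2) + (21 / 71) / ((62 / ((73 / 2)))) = 606277911 / 96844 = 6260.36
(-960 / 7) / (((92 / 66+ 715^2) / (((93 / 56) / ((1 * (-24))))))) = 15345 / 826653079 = 0.00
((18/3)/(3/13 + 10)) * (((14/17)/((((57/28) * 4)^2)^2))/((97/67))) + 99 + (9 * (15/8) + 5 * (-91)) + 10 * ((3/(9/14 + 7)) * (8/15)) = -31805090737796819/94368312545112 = -337.03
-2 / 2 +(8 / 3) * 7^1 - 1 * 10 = 23 / 3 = 7.67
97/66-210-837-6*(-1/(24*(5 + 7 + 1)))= -1794097/1716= -1045.51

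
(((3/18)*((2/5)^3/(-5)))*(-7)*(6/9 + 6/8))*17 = 2023/5625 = 0.36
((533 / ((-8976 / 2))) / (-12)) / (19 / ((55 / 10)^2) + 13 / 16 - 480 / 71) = -416273 / 223765866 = -0.00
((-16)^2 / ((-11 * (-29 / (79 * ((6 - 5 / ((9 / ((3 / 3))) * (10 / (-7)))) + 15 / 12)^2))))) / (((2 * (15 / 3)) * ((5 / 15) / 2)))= 1738000 / 783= 2219.67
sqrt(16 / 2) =2 * sqrt(2) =2.83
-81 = -81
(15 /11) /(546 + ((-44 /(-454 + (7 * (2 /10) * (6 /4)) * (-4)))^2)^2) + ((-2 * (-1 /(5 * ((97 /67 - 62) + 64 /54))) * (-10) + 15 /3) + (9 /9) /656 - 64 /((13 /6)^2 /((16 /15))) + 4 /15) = -44075440126555360926383537 /4788754834915507648468848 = -9.20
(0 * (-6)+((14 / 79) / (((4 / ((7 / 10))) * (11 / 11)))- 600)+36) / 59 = -891071 / 93220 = -9.56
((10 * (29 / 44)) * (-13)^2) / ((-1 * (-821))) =24505 / 18062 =1.36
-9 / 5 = -1.80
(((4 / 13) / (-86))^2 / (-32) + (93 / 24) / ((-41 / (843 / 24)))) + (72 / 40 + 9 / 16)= -3924450519 / 4099750720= -0.96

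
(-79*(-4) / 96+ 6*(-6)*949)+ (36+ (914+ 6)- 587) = -33791.71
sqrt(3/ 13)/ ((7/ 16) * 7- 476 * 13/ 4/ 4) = -16 * sqrt(39)/ 79807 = -0.00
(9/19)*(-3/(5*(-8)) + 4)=1467/760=1.93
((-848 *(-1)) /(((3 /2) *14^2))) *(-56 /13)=-3392 /273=-12.42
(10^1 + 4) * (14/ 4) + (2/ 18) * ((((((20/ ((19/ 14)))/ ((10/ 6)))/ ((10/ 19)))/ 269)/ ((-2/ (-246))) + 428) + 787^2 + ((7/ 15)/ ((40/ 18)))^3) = 55615363630403/ 807000000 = 68916.19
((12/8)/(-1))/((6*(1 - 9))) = 1/32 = 0.03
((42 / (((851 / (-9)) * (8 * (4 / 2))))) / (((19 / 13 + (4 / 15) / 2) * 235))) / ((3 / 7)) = -17199 / 99512536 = -0.00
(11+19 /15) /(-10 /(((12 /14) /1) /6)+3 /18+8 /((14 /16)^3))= -126224 /595705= -0.21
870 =870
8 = 8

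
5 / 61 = 0.08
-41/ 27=-1.52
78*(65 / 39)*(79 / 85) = 2054 / 17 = 120.82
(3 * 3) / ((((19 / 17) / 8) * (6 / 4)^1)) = 42.95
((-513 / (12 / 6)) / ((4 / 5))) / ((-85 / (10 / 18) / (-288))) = -10260 / 17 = -603.53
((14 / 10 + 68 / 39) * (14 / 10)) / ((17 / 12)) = 17164 / 5525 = 3.11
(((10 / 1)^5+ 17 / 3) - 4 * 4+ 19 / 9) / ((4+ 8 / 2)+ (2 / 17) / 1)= 7649371 / 621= 12317.83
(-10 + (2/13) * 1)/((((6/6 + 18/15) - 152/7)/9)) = 40320/8879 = 4.54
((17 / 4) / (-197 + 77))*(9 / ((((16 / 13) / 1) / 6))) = -1989 / 1280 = -1.55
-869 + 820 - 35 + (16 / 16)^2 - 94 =-177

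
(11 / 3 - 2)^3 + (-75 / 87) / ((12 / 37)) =6175 / 3132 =1.97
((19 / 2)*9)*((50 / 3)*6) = 8550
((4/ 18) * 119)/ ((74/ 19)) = 6.79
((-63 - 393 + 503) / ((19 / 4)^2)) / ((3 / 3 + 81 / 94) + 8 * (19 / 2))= 70688 / 2642159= 0.03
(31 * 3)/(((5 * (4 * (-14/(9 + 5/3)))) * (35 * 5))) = -124/6125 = -0.02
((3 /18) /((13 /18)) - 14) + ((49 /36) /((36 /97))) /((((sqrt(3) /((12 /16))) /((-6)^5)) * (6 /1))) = -4753 * sqrt(3) /4 - 179 /13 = -2071.88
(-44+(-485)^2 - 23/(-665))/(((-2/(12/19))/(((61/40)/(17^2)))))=-7155089001/18257575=-391.90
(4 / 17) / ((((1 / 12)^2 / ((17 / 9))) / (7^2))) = 3136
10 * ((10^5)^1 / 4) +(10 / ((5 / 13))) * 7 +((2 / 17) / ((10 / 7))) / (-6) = 127592813 / 510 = 250181.99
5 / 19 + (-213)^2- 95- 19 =859850 / 19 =45255.26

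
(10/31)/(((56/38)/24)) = 1140/217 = 5.25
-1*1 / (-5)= 1 / 5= 0.20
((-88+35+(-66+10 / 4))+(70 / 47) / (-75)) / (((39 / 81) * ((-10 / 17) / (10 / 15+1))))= 8378943 / 12220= 685.67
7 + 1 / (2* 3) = 43 / 6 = 7.17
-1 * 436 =-436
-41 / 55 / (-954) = 41 / 52470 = 0.00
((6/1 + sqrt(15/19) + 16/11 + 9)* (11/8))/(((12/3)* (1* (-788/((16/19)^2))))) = -362/71117-22* sqrt(285)/1351223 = -0.01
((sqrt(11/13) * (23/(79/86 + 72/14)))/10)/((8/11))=76153 * sqrt(143)/1897480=0.48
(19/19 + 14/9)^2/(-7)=-529/567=-0.93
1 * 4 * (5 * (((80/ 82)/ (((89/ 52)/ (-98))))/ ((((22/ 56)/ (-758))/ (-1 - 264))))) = -22929390848000/ 40139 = -571249678.57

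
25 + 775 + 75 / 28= 22475 / 28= 802.68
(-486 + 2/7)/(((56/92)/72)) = -2815200/49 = -57453.06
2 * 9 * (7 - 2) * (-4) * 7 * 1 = -2520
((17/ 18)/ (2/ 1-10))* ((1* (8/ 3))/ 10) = -17/ 540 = -0.03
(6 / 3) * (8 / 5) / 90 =0.04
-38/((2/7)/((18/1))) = -2394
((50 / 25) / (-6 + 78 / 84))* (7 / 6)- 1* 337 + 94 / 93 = -336.45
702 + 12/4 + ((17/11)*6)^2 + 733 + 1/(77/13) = 1290957/847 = 1524.15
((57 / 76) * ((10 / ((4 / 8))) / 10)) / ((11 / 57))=171 / 22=7.77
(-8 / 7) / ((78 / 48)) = -64 / 91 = -0.70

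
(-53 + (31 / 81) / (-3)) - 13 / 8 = -106439 / 1944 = -54.75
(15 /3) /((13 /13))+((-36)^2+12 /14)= 1301.86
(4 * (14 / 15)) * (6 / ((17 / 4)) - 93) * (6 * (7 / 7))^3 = -6277824 / 85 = -73856.75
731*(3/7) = 2193/7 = 313.29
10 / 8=5 / 4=1.25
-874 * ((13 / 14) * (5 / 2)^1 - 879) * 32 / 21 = 171632624 / 147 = 1167568.87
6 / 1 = 6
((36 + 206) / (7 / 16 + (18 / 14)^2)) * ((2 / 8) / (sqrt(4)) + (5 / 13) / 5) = 45276 / 1937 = 23.37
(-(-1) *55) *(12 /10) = 66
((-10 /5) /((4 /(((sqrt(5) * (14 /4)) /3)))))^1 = -7 * sqrt(5) /12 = -1.30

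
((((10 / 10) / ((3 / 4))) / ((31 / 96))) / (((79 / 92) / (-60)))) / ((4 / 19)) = -3356160 / 2449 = -1370.42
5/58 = 0.09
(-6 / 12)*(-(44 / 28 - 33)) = -110 / 7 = -15.71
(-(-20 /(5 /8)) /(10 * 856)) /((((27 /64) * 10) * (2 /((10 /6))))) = 32 /43335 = 0.00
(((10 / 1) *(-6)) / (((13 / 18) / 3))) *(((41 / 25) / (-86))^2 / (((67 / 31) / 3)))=-25325946 / 201309875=-0.13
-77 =-77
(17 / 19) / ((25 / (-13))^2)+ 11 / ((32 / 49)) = 6492561 / 380000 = 17.09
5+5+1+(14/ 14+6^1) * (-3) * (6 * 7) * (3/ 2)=-1312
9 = 9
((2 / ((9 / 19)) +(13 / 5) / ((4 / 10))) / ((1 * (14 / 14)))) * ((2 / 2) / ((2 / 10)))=965 / 18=53.61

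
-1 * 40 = -40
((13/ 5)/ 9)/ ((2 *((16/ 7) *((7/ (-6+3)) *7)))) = -13/ 3360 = -0.00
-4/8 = -1/2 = -0.50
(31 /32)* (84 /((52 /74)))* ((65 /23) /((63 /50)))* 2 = 143375 /276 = 519.47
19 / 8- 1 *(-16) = 147 / 8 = 18.38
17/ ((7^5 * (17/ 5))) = 5/ 16807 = 0.00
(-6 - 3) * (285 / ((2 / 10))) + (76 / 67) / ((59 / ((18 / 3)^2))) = -50694489 / 3953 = -12824.31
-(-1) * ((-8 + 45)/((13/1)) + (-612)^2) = 374546.85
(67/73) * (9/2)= 603/146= 4.13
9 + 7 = 16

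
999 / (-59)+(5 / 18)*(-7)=-20047 / 1062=-18.88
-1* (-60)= 60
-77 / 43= -1.79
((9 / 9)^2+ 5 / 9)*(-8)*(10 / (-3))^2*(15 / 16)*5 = -17500 / 27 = -648.15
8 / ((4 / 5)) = 10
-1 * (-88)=88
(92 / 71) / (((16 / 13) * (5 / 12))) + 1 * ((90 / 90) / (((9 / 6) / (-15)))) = -2653 / 355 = -7.47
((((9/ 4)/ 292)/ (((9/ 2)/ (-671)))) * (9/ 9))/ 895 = -671/ 522680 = -0.00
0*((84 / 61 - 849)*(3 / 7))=0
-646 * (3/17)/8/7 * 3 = -171/28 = -6.11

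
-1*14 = -14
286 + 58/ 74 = 10611/ 37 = 286.78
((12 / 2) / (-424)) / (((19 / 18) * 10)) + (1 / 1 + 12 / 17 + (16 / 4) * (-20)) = -26806799 / 342380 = -78.30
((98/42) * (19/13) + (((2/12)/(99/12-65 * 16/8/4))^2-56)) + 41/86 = -4933708177/94673358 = -52.11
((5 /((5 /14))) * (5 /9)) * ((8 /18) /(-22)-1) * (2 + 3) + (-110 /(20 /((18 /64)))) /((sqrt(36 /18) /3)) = -35350 /891-297 * sqrt(2) /128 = -42.96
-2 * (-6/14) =6/7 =0.86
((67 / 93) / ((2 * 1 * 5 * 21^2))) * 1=67 / 410130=0.00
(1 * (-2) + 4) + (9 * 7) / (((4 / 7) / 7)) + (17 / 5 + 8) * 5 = 3323 / 4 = 830.75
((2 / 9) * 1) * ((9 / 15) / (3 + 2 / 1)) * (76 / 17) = 0.12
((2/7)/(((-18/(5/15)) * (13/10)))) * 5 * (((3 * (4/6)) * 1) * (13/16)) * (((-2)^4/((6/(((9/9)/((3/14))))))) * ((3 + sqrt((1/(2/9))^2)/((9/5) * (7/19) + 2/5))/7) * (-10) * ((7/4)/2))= 60875/16362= 3.72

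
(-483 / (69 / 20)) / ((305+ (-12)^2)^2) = -140 / 201601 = -0.00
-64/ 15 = -4.27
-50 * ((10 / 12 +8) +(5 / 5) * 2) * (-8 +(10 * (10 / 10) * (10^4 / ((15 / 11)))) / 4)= -89336000 / 9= -9926222.22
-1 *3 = -3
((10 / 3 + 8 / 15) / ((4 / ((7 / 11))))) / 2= 203 / 660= 0.31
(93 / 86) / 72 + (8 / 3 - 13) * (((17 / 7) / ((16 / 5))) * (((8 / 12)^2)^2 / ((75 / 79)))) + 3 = 24283111 / 17554320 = 1.38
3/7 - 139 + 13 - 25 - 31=-1271/7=-181.57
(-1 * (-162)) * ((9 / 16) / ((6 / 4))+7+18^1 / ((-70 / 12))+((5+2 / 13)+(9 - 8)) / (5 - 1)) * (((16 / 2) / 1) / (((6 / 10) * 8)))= 572751 / 364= 1573.49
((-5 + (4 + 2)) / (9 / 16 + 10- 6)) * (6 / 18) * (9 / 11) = 48 / 803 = 0.06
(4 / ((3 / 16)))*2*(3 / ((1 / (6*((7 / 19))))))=282.95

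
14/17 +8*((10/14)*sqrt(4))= 1458/119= 12.25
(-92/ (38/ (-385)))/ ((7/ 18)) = 45540/ 19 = 2396.84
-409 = -409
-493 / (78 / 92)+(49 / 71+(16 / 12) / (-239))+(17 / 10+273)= -675253191 / 2205970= -306.10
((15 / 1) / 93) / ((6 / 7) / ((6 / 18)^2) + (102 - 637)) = -35 / 114421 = -0.00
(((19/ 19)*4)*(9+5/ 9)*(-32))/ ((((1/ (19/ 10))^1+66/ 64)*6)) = -3346432/ 25569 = -130.88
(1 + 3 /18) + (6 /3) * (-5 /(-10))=13 /6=2.17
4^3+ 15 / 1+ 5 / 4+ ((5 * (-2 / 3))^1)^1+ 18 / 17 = 15907 / 204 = 77.98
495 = 495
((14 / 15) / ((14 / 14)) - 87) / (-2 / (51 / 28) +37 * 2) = -21947 / 18590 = -1.18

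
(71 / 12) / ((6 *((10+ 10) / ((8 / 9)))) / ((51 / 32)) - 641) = -1207 / 113484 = -0.01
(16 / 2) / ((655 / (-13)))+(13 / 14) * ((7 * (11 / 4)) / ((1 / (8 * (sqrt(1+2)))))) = -104 / 655+143 * sqrt(3) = 247.52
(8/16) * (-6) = -3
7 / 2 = 3.50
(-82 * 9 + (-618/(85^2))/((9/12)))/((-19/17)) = 5332874/8075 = 660.42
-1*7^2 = -49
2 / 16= 1 / 8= 0.12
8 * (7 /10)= 28 /5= 5.60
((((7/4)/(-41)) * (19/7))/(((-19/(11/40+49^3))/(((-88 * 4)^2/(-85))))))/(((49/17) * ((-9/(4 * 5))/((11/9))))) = 267248955776/271215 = 985376.75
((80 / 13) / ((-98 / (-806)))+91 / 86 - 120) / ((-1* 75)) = 0.91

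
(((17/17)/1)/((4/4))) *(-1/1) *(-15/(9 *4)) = 5/12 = 0.42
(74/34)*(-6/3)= -4.35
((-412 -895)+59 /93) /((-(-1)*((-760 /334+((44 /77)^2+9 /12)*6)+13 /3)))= -153.38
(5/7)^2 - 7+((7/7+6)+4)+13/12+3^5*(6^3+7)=31866421/588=54194.59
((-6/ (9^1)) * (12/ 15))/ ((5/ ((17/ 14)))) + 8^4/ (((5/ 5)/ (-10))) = -21504068/ 525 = -40960.13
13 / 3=4.33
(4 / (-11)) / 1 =-4 / 11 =-0.36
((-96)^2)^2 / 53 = 84934656 / 53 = 1602540.68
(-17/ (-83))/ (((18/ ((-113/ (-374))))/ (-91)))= -10283/ 32868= -0.31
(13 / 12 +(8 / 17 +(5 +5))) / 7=1.65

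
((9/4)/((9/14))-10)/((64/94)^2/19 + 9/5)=-2728115/765718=-3.56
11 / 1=11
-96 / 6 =-16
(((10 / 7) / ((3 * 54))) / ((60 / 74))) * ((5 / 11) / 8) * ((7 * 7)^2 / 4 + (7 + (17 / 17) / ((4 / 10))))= 50135 / 133056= 0.38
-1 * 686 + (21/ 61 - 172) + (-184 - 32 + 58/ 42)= -1373584/ 1281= -1072.27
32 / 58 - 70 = -2014 / 29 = -69.45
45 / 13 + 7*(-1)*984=-89499 / 13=-6884.54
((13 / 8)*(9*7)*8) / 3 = 273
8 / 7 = 1.14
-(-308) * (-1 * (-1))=308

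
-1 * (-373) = 373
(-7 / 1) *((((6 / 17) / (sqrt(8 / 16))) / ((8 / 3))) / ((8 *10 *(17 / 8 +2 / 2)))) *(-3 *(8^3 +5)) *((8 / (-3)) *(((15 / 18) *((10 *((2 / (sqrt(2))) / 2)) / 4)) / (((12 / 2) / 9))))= -32571 / 680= -47.90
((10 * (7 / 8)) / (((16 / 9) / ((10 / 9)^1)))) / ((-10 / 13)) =-7.11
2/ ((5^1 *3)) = 2/ 15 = 0.13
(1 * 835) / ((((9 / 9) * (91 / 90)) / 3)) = 225450 / 91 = 2477.47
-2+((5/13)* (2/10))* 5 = -21/13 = -1.62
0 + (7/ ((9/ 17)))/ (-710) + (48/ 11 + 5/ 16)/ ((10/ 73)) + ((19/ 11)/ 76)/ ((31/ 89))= 1191730487/ 34863840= 34.18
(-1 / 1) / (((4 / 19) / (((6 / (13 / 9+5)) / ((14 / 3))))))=-1539 / 1624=-0.95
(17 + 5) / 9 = 22 / 9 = 2.44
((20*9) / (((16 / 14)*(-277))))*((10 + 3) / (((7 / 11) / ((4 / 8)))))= -6435 / 1108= -5.81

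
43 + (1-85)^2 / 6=1219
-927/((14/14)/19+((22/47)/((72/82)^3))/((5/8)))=-12069484380/15089749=-799.85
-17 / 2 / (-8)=1.06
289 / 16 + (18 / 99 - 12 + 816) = 144715 / 176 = 822.24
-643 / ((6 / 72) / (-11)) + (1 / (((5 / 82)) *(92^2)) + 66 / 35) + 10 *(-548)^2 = 457382397519 / 148120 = 3087917.89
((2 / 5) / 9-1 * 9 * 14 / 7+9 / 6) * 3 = -1481 / 30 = -49.37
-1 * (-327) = 327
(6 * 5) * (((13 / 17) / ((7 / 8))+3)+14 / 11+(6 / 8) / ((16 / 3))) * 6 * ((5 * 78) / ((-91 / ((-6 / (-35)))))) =-699.22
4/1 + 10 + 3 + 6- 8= 15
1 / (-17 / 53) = -53 / 17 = -3.12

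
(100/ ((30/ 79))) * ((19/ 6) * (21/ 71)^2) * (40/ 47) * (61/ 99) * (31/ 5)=5563246360/ 23455773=237.18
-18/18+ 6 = 5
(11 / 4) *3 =33 / 4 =8.25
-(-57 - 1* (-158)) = -101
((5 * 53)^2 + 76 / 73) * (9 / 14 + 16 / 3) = 1286751751 / 3066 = 419684.20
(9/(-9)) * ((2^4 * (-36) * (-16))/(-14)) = 4608/7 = 658.29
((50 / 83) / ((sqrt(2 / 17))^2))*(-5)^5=-16001.51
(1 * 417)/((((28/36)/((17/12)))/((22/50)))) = 233937/700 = 334.20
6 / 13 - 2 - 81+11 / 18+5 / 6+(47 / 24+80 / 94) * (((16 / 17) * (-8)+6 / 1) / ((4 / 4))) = -31930331 / 373932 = -85.39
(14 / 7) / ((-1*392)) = -0.01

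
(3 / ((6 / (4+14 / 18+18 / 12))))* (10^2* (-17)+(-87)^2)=663197 / 36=18422.14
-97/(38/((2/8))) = -97/152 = -0.64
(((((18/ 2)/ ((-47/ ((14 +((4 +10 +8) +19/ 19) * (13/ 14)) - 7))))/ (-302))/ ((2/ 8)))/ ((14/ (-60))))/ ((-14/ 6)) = 321570/ 2434271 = 0.13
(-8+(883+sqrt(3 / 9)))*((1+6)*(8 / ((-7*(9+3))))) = -583.72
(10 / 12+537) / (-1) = -3227 / 6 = -537.83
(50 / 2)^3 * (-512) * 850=-6800000000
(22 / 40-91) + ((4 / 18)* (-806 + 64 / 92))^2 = 337872159 / 10580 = 31934.99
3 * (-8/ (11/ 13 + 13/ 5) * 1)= -195/ 28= -6.96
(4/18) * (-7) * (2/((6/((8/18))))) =-56/243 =-0.23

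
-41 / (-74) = 41 / 74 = 0.55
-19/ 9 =-2.11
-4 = -4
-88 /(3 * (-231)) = 0.13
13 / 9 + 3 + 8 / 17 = 752 / 153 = 4.92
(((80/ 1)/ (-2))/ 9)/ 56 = -0.08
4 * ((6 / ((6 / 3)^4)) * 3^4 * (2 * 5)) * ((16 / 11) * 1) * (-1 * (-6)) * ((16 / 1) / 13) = 1866240 / 143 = 13050.63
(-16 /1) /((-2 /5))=40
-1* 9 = -9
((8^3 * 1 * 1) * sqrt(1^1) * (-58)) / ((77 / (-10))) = 3856.62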